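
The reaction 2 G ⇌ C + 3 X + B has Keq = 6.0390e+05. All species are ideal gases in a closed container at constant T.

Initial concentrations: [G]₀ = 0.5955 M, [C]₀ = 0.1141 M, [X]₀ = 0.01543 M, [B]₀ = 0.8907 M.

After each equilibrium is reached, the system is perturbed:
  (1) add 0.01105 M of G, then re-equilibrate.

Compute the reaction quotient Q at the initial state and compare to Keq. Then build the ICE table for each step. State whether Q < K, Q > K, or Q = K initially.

Q₀ = 1.0528e-06 vs Keq = 6.0390e+05 ⇒ Q<K, forward
Step 1:
                    G           C           X           B
  I            0.5955      0.1141     0.01543      0.8907
  C           -0.5947      0.2974      0.8921      0.2974
  E        7.7782e-04      0.4115      0.9075       1.188
  solve Keq expr → x = 0.2974; check Q = 6.0390e+05
Then add 0.01105 M of G.
Step 2:
                    G           C           X           B
  I           0.01183      0.4115      0.9075       1.188
  C          -0.01102    0.005511     0.01653    0.005511
  E        8.0637e-04       0.417       0.924       1.194
  solve Keq expr → x = 0.005511; check Q = 6.0390e+05

Q₀ = 1.0528e-06; Q < K (proceeds forward)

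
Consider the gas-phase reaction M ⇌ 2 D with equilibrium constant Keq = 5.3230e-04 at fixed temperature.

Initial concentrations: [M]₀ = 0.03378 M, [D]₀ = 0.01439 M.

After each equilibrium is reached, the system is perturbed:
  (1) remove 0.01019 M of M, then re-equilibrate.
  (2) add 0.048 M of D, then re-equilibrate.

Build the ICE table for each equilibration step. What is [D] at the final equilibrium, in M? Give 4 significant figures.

[D]_eq = 0.005269 M

Q₀ = 0.00613 vs Keq = 5.3230e-04 ⇒ Q>K, reverse
Step 1:
                  M         D
  Initial   0.03378   0.01439
  Change   0.004925 -0.009851
  Equil     0.03871  0.004539
  solve Keq expr → x = -0.004925; check Q = 5.3230e-04
Then remove 0.01019 M of M.
Step 2:
                  M         D
  Initial   0.02852  0.004539
  Change  3.1093e-04 -6.2186e-04
  Equil     0.02883  0.003917
  solve Keq expr → x = -3.1093e-04; check Q = 5.3230e-04
Then add 0.048 M of D.
Step 3:
                  M         D
  Initial   0.02883   0.05192
  Change    0.02332  -0.04665
  Equil     0.05215  0.005269
  solve Keq expr → x = -0.02332; check Q = 5.3230e-04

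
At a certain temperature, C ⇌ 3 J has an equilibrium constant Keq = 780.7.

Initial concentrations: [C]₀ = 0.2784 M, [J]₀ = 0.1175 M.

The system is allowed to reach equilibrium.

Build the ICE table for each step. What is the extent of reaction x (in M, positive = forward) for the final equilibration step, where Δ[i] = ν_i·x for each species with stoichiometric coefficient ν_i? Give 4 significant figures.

Q₀ = 0.005827 vs Keq = 780.7 ⇒ Q<K, forward
Step 1:
                  C         J
  init       0.2784    0.1175
  Δ         -0.2773    0.8319
  eq       0.001096    0.9494
  solve Keq expr → x = 0.2773; check Q = 780.7

x = 0.2773 M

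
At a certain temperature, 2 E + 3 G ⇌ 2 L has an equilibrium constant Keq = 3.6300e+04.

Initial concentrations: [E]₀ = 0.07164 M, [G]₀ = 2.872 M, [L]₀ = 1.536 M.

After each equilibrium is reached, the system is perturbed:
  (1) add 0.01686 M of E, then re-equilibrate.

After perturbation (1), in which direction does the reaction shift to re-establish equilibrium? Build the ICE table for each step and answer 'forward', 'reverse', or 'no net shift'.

Q₀ = 19.41 vs Keq = 3.6300e+04 ⇒ Q<K, forward
Step 1:
                    E           G           L
  I           0.07164       2.872       1.536
  C          -0.06981     -0.1047     0.06981
  E          0.001831       2.767       1.606
  solve Keq expr → x = 0.0349; check Q = 3.6300e+04
Then add 0.01686 M of E.
Step 2:
                    E           G           L
  I           0.01869       2.767       1.606
  C          -0.01682    -0.02522     0.01682
  E          0.001876       2.742       1.623
  solve Keq expr → x = 0.008408; check Q = 3.6300e+04

Direction: forward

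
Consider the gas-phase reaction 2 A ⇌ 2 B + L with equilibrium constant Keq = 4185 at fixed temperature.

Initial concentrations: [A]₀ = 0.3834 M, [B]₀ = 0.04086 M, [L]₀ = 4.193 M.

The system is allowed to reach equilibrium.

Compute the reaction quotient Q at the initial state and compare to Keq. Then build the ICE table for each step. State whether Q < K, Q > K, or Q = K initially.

Q₀ = 0.04762 vs Keq = 4185 ⇒ Q<K, forward
Step 1:
                  A         B         L
  init       0.3834   0.04086     4.193
  Δ         -0.3701    0.3701    0.1851
  eq        0.01329     0.411     4.378
  solve Keq expr → x = 0.1851; check Q = 4185

Q₀ = 0.04762; Q < K (proceeds forward)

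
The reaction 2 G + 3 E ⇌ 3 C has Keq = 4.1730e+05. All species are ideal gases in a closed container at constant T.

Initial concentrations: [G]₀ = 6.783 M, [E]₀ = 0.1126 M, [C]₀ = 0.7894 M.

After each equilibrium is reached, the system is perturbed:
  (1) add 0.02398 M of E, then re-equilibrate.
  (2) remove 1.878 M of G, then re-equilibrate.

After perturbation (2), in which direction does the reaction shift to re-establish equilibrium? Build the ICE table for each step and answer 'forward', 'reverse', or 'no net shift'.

Direction: reverse

Q₀ = 7.489 vs Keq = 4.1730e+05 ⇒ Q<K, forward
Step 1:
                    G           E           C
  Initial       6.783      0.1126      0.7894
  Change     -0.07281     -0.1092      0.1092
  Equil          6.71     0.00338      0.8986
  solve Keq expr → x = 0.03641; check Q = 4.1730e+05
Then add 0.02398 M of E.
Step 2:
                    G           E           C
  Initial        6.71     0.02736      0.8986
  Change     -0.01592    -0.02388     0.02388
  Equil         6.694    0.003475      0.9225
  solve Keq expr → x = 0.007962; check Q = 4.1730e+05
Then remove 1.878 M of G.
Step 3:
                    G           E           C
  Initial       4.816    0.003475      0.9225
  Change   5.6584e-04  8.4876e-04 -8.4876e-04
  Equil         4.817    0.004324      0.9217
  solve Keq expr → x = -2.8292e-04; check Q = 4.1730e+05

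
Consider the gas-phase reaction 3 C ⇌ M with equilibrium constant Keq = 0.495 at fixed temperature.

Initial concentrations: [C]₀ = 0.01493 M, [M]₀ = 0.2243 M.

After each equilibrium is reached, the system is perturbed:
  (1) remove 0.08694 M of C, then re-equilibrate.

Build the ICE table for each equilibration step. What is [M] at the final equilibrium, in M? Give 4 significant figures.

[M]_eq = 0.04759 M

Q₀ = 6.7398e+04 vs Keq = 0.495 ⇒ Q>K, reverse
Step 1:
                  C         M
  init      0.01493    0.2243
  Δ          0.4861    -0.162
  eq          0.501   0.06226
  solve Keq expr → x = -0.162; check Q = 0.495
Then remove 0.08694 M of C.
Step 2:
                  C         M
  init       0.4141   0.06226
  Δ         0.04401  -0.01467
  eq         0.4581   0.04759
  solve Keq expr → x = -0.01467; check Q = 0.495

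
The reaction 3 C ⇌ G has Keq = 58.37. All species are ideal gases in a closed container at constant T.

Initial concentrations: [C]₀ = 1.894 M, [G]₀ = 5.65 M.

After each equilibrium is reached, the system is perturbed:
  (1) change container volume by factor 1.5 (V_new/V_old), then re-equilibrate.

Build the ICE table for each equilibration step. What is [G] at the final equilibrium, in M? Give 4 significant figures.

Q₀ = 0.8316 vs Keq = 58.37 ⇒ Q<K, forward
Step 1:
                  C         G
  I           1.894      5.65
  C          -1.422    0.4741
  E          0.4716     6.124
  solve Keq expr → x = 0.4741; check Q = 58.37
Then change container volume by factor 1.5 (V_new/V_old).
Step 2:
                  C         G
  I          0.3144     4.083
  C         0.09651  -0.03217
  E          0.4109     4.051
  solve Keq expr → x = -0.03217; check Q = 58.37

[G]_eq = 4.051 M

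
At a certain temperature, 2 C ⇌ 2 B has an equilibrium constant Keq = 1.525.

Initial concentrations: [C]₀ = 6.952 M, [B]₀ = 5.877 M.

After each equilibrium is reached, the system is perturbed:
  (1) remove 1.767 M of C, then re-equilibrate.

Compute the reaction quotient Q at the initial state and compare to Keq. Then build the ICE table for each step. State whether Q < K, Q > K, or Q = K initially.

Q₀ = 0.7146 vs Keq = 1.525 ⇒ Q<K, forward
Step 1:
                   C          B
  init         6.952      5.877
  Δ           -1.212      1.212
  eq            5.74      7.089
  solve Keq expr → x = 0.6059; check Q = 1.525
Then remove 1.767 M of C.
Step 2:
                   C          B
  init         3.973      7.089
  Δ           0.9764    -0.9764
  eq            4.95      6.112
  solve Keq expr → x = -0.4882; check Q = 1.525

Q₀ = 0.7146; Q < K (proceeds forward)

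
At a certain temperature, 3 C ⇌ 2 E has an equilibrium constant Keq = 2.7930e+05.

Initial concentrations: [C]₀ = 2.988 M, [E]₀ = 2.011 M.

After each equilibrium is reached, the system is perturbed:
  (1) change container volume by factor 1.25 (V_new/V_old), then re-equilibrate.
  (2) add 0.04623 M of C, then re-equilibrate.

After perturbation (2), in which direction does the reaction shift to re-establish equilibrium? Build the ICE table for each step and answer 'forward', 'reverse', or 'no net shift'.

Q₀ = 0.1516 vs Keq = 2.7930e+05 ⇒ Q<K, forward
Step 1:
                    C           E
  Initial       2.988       2.011
  Change        -2.95       1.966
  Equil        0.0384       3.977
  solve Keq expr → x = 0.9832; check Q = 2.7930e+05
Then change container volume by factor 1.25 (V_new/V_old).
Step 2:
                    C           E
  Initial     0.03072       3.182
  Change     0.002361   -0.001574
  Equil       0.03308        3.18
  solve Keq expr → x = -7.8715e-04; check Q = 2.7930e+05
Then add 0.04623 M of C.
Step 3:
                    C           E
  Initial     0.07931        3.18
  Change     -0.04602     0.03068
  Equil        0.0333       3.211
  solve Keq expr → x = 0.01534; check Q = 2.7930e+05

Direction: forward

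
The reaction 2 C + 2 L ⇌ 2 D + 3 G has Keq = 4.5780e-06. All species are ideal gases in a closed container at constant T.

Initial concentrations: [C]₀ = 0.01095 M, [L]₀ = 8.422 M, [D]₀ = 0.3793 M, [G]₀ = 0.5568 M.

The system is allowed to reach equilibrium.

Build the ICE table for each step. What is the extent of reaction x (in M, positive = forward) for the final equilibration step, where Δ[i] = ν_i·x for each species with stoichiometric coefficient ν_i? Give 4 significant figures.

Q₀ = 2.92 vs Keq = 4.5780e-06 ⇒ Q>K, reverse
Step 1:
                  C         L         D         G
  init      0.01095     8.422    0.3793    0.5568
  Δ          0.2775    0.2775   -0.2775   -0.4162
  eq         0.2884     8.699    0.1018    0.1406
  solve Keq expr → x = -0.1387; check Q = 4.5780e-06

x = -0.1387 M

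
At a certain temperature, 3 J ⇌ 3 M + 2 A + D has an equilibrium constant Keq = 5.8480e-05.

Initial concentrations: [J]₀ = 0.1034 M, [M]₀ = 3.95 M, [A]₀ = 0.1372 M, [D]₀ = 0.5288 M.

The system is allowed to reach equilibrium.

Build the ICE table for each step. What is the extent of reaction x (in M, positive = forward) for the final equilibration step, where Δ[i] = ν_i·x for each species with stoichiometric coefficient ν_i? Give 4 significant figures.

x = -0.06847 M

Q₀ = 554.9 vs Keq = 5.8480e-05 ⇒ Q>K, reverse
Step 1:
                  J         M         A         D
  I          0.1034      3.95    0.1372    0.5288
  C          0.2054   -0.2054   -0.1369  -0.06847
  E          0.3088     3.745 2.6692e-04    0.4603
  solve Keq expr → x = -0.06847; check Q = 5.8480e-05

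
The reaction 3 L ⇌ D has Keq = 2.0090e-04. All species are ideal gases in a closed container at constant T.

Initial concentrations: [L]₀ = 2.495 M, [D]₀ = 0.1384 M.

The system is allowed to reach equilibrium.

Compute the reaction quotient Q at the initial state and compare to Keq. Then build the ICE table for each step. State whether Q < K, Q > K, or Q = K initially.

Q₀ = 0.008911 vs Keq = 2.0090e-04 ⇒ Q>K, reverse
Step 1:
                   L          D
  I            2.495     0.1384
  C           0.4006    -0.1335
  E            2.896   0.004877
  solve Keq expr → x = -0.1335; check Q = 2.0090e-04

Q₀ = 0.008911; Q > K (proceeds reverse)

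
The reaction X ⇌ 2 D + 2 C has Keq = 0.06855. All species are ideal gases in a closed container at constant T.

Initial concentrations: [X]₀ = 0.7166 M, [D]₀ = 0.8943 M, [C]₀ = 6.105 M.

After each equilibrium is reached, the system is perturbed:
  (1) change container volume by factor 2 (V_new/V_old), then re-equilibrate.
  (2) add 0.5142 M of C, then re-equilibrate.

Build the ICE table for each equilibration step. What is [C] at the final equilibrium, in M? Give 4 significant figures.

Q₀ = 41.6 vs Keq = 0.06855 ⇒ Q>K, reverse
Step 1:
                  X         D         C
  init       0.7166    0.8943     6.105
  Δ          0.4206   -0.8413   -0.8413
  eq          1.137   0.05304     5.264
  solve Keq expr → x = -0.4206; check Q = 0.06855
Then change container volume by factor 2 (V_new/V_old).
Step 2:
                  X         D         C
  init       0.5686   0.02652     2.632
  Δ        -0.02286   0.04572   0.04572
  eq         0.5458   0.07224     2.678
  solve Keq expr → x = 0.02286; check Q = 0.06855
Then add 0.5142 M of C.
Step 3:
                  X         D         C
  init       0.5458   0.07224     3.192
  Δ        0.005558  -0.01112  -0.01112
  eq         0.5513   0.06112     3.181
  solve Keq expr → x = -0.005558; check Q = 0.06855

[C]_eq = 3.181 M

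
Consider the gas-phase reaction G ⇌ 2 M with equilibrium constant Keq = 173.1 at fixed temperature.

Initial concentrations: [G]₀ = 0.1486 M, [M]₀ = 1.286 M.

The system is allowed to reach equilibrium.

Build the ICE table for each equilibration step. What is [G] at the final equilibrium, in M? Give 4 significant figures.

[G]_eq = 0.01397 M

Q₀ = 11.13 vs Keq = 173.1 ⇒ Q<K, forward
Step 1:
                    G           M
  init         0.1486       1.286
  Δ           -0.1346      0.2693
  eq          0.01397       1.555
  solve Keq expr → x = 0.1346; check Q = 173.1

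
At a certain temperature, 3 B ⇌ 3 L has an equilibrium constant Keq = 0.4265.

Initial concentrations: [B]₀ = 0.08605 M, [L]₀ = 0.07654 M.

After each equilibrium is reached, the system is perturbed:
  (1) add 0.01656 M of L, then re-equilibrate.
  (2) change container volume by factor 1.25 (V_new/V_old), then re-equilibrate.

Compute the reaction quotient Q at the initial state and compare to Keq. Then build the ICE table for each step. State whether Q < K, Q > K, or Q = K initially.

Q₀ = 0.7037 vs Keq = 0.4265 ⇒ Q>K, reverse
Step 1:
                  B         L
  init      0.08605   0.07654
  Δ        0.006714 -0.006714
  eq        0.09276   0.06983
  solve Keq expr → x = -0.002238; check Q = 0.4265
Then add 0.01656 M of L.
Step 2:
                  B         L
  init      0.09276   0.08639
  Δ        0.009448 -0.009448
  eq         0.1022   0.07694
  solve Keq expr → x = -0.003149; check Q = 0.4265
Then change container volume by factor 1.25 (V_new/V_old).
Step 3:
                  B         L
  init      0.08177   0.06155
  Δ               0         0
  eq        0.08177   0.06155
  solve Keq expr → x = 0; check Q = 0.4265

Q₀ = 0.7037; Q > K (proceeds reverse)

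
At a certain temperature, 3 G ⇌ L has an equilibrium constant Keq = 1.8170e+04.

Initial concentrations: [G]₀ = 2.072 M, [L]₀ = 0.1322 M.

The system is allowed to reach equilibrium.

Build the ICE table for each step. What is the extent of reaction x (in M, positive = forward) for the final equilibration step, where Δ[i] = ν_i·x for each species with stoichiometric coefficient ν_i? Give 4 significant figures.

x = 0.6788 M

Q₀ = 0.01486 vs Keq = 1.8170e+04 ⇒ Q<K, forward
Step 1:
                    G           L
  I             2.072      0.1322
  C            -2.037      0.6788
  E           0.03547       0.811
  solve Keq expr → x = 0.6788; check Q = 1.8170e+04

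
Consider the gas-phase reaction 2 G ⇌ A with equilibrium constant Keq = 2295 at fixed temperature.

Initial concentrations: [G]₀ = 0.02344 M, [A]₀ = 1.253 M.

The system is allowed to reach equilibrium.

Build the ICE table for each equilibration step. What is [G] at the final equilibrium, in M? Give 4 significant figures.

Q₀ = 2281 vs Keq = 2295 ⇒ Q<K, forward
Step 1:
                    G           A
  Initial     0.02344       1.253
  Change  -7.3666e-05  3.6833e-05
  Equil       0.02337       1.253
  solve Keq expr → x = 3.6833e-05; check Q = 2295

[G]_eq = 0.02337 M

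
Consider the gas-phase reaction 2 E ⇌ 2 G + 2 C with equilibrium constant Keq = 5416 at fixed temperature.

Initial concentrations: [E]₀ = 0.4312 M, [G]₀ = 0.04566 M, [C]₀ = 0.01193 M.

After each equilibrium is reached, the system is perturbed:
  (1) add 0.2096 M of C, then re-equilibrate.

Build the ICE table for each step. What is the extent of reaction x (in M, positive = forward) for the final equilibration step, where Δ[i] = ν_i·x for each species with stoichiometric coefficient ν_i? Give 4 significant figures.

Q₀ = 1.5959e-06 vs Keq = 5416 ⇒ Q<K, forward
Step 1:
                  E         G         C
  Initial    0.4312   0.04566   0.01193
  Change    -0.4284    0.4284    0.4284
  Equil    0.002836     0.474    0.4403
  solve Keq expr → x = 0.2142; check Q = 5416
Then add 0.2096 M of C.
Step 2:
                  E         G         C
  Initial  0.002836     0.474    0.6499
  Change    0.00133  -0.00133  -0.00133
  Equil    0.004166    0.4727    0.6486
  solve Keq expr → x = -6.6489e-04; check Q = 5416

x = -6.6489e-04 M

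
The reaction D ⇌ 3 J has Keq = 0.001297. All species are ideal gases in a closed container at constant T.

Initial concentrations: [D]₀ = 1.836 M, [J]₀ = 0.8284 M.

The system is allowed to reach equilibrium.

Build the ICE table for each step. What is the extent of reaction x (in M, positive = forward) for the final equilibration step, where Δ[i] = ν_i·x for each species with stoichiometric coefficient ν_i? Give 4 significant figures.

x = -0.2298 M

Q₀ = 0.3096 vs Keq = 0.001297 ⇒ Q>K, reverse
Step 1:
                    D           J
  init          1.836      0.8284
  Δ            0.2298     -0.6895
  eq            2.066      0.1389
  solve Keq expr → x = -0.2298; check Q = 0.001297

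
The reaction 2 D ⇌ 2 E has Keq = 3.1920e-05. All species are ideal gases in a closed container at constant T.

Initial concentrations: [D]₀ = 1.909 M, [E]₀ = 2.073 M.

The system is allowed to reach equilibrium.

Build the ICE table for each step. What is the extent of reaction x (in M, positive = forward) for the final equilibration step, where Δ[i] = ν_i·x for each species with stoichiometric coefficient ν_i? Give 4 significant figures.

x = -1.025 M

Q₀ = 1.179 vs Keq = 3.1920e-05 ⇒ Q>K, reverse
Step 1:
                  D         E
  Initial     1.909     2.073
  Change      2.051    -2.051
  Equil        3.96   0.02237
  solve Keq expr → x = -1.025; check Q = 3.1920e-05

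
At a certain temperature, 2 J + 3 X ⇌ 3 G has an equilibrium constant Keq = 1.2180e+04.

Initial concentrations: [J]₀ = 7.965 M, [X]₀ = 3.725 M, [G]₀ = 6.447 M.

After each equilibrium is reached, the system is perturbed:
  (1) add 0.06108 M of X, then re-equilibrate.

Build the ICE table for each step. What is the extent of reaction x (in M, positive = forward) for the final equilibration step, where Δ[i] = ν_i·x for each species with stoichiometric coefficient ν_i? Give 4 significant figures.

x = 0.01986 M

Q₀ = 0.08172 vs Keq = 1.2180e+04 ⇒ Q<K, forward
Step 1:
                  J         X         G
  init        7.965     3.725     6.447
  Δ          -2.391    -3.586     3.586
  eq          5.574    0.1387     10.03
  solve Keq expr → x = 1.195; check Q = 1.2180e+04
Then add 0.06108 M of X.
Step 2:
                  J         X         G
  init        5.574    0.1998     10.03
  Δ        -0.03973  -0.05959   0.05959
  eq          5.534    0.1402     10.09
  solve Keq expr → x = 0.01986; check Q = 1.2180e+04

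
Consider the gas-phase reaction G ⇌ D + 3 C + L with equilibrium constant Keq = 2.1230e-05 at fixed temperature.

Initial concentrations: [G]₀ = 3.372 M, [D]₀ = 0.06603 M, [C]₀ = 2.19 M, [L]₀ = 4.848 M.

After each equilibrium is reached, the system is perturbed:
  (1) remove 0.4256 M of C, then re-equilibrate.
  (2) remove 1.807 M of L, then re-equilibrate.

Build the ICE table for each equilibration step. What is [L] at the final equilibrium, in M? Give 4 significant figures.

Q₀ = 0.9971 vs Keq = 2.1230e-05 ⇒ Q>K, reverse
Step 1:
                    G           D           C           L
  init          3.372     0.06603        2.19       4.848
  Δ           0.06603    -0.06603     -0.1981    -0.06603
  eq            3.438  1.9313e-06       1.992       4.782
  solve Keq expr → x = -0.06603; check Q = 2.1230e-05
Then remove 0.4256 M of C.
Step 2:
                    G           D           C           L
  init          3.438  1.9313e-06       1.566       4.782
  Δ       -2.0407e-06  2.0407e-06  6.1222e-06  2.0407e-06
  eq            3.438  3.9720e-06       1.566       4.782
  solve Keq expr → x = 2.0407e-06; check Q = 2.1230e-05
Then remove 1.807 M of L.
Step 3:
                    G           D           C           L
  init          3.438  3.9720e-06       1.566       2.975
  Δ       -2.4125e-06  2.4125e-06  7.2375e-06  2.4125e-06
  eq            3.438  6.3845e-06       1.566       2.975
  solve Keq expr → x = 2.4125e-06; check Q = 2.1230e-05

[L]_eq = 2.975 M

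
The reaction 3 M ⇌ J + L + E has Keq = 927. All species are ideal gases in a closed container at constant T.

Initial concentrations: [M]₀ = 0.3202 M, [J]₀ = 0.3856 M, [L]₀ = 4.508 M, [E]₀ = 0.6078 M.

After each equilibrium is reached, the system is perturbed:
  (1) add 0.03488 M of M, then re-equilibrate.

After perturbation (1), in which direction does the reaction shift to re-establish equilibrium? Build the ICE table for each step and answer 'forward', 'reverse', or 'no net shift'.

Q₀ = 32.18 vs Keq = 927 ⇒ Q<K, forward
Step 1:
                   M          J          L          E
  I           0.3202     0.3856      4.508     0.6078
  C          -0.2053    0.06844    0.06844    0.06844
  E           0.1149      0.454      4.576     0.6762
  solve Keq expr → x = 0.06844; check Q = 927
Then add 0.03488 M of M.
Step 2:
                   M          J          L          E
  I           0.1498      0.454      4.576     0.6762
  C         -0.03323    0.01108    0.01108    0.01108
  E           0.1165     0.4651      4.588     0.6873
  solve Keq expr → x = 0.01108; check Q = 927

Direction: forward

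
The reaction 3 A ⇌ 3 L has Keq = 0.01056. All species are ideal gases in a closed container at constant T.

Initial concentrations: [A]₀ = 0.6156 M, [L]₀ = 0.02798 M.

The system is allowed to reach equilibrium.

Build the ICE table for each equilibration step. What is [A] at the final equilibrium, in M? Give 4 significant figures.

[A]_eq = 0.5278 M

Q₀ = 9.3896e-05 vs Keq = 0.01056 ⇒ Q<K, forward
Step 1:
                   A          L
  init        0.6156    0.02798
  Δ         -0.08781    0.08781
  eq          0.5278     0.1158
  solve Keq expr → x = 0.02927; check Q = 0.01056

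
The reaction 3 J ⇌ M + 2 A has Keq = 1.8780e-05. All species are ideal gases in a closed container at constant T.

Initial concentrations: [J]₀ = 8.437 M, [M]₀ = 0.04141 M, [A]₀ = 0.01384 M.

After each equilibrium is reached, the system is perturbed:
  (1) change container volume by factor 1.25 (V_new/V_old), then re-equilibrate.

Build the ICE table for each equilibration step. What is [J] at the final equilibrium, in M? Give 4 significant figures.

Q₀ = 1.3207e-08 vs Keq = 1.8780e-05 ⇒ Q<K, forward
Step 1:
                    J           M           A
  init          8.437     0.04141     0.01384
  Δ           -0.3536      0.1179      0.2357
  eq            8.083      0.1593      0.2496
  solve Keq expr → x = 0.1179; check Q = 1.8780e-05
Then change container volume by factor 1.25 (V_new/V_old).
Step 2:
                    J           M           A
  init          6.467      0.1274      0.1996
  Δ                 0           0           0
  eq            6.467      0.1274      0.1996
  solve Keq expr → x = 0; check Q = 1.8780e-05

[J]_eq = 6.467 M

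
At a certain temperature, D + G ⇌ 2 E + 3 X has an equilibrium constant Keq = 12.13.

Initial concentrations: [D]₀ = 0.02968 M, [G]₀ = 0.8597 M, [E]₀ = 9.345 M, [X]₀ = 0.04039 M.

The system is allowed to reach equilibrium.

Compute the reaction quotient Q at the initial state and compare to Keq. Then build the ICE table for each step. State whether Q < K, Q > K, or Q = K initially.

Q₀ = 0.2255; Q < K (proceeds forward)

Q₀ = 0.2255 vs Keq = 12.13 ⇒ Q<K, forward
Step 1:
                  D         G         E         X
  init      0.02968    0.8597     9.345   0.04039
  Δ        -0.02051  -0.02051   0.04103   0.06154
  eq       0.009166    0.8392     9.386    0.1019
  solve Keq expr → x = 0.02051; check Q = 12.13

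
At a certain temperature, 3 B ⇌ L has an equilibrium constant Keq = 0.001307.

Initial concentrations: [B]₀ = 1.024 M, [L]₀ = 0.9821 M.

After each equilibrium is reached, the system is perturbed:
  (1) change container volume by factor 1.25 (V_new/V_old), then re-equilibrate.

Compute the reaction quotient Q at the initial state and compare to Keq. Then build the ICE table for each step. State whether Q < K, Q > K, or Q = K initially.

Q₀ = 0.9147; Q > K (proceeds reverse)

Q₀ = 0.9147 vs Keq = 0.001307 ⇒ Q>K, reverse
Step 1:
                   B          L
  Initial      1.024     0.9821
  Change       2.738    -0.9125
  Equil        3.762    0.06957
  solve Keq expr → x = -0.9125; check Q = 0.001307
Then change container volume by factor 1.25 (V_new/V_old).
Step 2:
                   B          L
  Initial      3.009    0.05565
  Change     0.05422   -0.01807
  Equil        3.064    0.03758
  solve Keq expr → x = -0.01807; check Q = 0.001307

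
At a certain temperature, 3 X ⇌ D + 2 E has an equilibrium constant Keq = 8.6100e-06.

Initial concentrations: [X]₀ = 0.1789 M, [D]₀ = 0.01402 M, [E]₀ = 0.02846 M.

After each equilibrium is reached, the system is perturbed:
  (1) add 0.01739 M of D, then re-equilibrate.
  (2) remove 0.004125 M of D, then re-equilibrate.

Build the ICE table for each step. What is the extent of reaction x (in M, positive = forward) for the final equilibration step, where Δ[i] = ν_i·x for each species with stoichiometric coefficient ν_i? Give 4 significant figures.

x = 1.4100e-04 M

Q₀ = 0.001983 vs Keq = 8.6100e-06 ⇒ Q>K, reverse
Step 1:
                  X         D         E
  I          0.1789   0.01402   0.02846
  C         0.03422  -0.01141  -0.02281
  E          0.2131  0.002614  0.005647
  solve Keq expr → x = -0.01141; check Q = 8.6100e-06
Then add 0.01739 M of D.
Step 2:
                  X         D         E
  I          0.2131      0.02  0.005647
  C        0.005151 -0.001717 -0.003434
  E          0.2183   0.01829  0.002213
  solve Keq expr → x = -0.001717; check Q = 8.6100e-06
Then remove 0.004125 M of D.
Step 3:
                  X         D         E
  I          0.2183   0.01416  0.002213
  C       -4.2301e-04 1.4100e-04 2.8201e-04
  E          0.2178    0.0143  0.002495
  solve Keq expr → x = 1.4100e-04; check Q = 8.6100e-06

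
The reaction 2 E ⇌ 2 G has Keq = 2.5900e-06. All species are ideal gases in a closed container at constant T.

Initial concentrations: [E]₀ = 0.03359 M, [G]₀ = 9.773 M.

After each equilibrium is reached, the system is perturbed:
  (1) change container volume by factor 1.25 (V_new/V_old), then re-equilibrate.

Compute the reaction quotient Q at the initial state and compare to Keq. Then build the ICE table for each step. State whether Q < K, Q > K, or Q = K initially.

Q₀ = 8.4652e+04 vs Keq = 2.5900e-06 ⇒ Q>K, reverse
Step 1:
                    E           G
  init        0.03359       9.773
  Δ             9.757      -9.757
  eq            9.791     0.01576
  solve Keq expr → x = -4.879; check Q = 2.5900e-06
Then change container volume by factor 1.25 (V_new/V_old).
Step 2:
                    E           G
  init          7.833     0.01261
  Δ                 0           0
  eq            7.833     0.01261
  solve Keq expr → x = 0; check Q = 2.5900e-06

Q₀ = 8.4652e+04; Q > K (proceeds reverse)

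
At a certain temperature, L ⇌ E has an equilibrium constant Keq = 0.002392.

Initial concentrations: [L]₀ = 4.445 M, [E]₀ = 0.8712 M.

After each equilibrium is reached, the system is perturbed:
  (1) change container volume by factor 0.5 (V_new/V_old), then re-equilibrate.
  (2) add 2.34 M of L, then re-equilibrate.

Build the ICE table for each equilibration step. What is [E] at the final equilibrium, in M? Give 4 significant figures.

[E]_eq = 0.03096 M

Q₀ = 0.196 vs Keq = 0.002392 ⇒ Q>K, reverse
Step 1:
                    L           E
  I             4.445      0.8712
  C            0.8585     -0.8585
  E             5.304     0.01269
  solve Keq expr → x = -0.8585; check Q = 0.002392
Then change container volume by factor 0.5 (V_new/V_old).
Step 2:
                    L           E
  I             10.61     0.02537
  C                 0           0
  E             10.61     0.02537
  solve Keq expr → x = 0; check Q = 0.002392
Then add 2.34 M of L.
Step 3:
                    L           E
  I             12.95     0.02537
  C         -0.005584    0.005584
  E             12.94     0.03096
  solve Keq expr → x = 0.005584; check Q = 0.002392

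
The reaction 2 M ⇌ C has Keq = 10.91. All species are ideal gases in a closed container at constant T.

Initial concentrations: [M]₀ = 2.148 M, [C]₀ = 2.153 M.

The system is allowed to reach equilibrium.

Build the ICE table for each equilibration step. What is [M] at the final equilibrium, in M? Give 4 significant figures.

Q₀ = 0.4666 vs Keq = 10.91 ⇒ Q<K, forward
Step 1:
                  M         C
  I           2.148     2.153
  C          -1.627    0.8133
  E          0.5214     2.966
  solve Keq expr → x = 0.8133; check Q = 10.91

[M]_eq = 0.5214 M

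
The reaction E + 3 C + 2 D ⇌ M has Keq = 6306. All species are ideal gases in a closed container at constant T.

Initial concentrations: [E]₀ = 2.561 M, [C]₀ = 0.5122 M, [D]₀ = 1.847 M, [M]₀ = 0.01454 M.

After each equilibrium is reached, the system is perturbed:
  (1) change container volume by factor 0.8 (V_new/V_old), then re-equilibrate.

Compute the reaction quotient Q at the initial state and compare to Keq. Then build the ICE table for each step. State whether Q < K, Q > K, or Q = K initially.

Q₀ = 0.01239; Q < K (proceeds forward)

Q₀ = 0.01239 vs Keq = 6306 ⇒ Q<K, forward
Step 1:
                  E         C         D         M
  I           2.561    0.5122     1.847   0.01454
  C          -0.165   -0.4949   -0.3299     0.165
  E           2.396   0.01728     1.517    0.1795
  solve Keq expr → x = 0.165; check Q = 6306
Then change container volume by factor 0.8 (V_new/V_old).
Step 2:
                  E         C         D         M
  I           2.995    0.0216     1.896    0.2244
  C       -0.002211 -0.006634 -0.004423  0.002211
  E           2.993   0.01497     1.892    0.2266
  solve Keq expr → x = 0.002211; check Q = 6306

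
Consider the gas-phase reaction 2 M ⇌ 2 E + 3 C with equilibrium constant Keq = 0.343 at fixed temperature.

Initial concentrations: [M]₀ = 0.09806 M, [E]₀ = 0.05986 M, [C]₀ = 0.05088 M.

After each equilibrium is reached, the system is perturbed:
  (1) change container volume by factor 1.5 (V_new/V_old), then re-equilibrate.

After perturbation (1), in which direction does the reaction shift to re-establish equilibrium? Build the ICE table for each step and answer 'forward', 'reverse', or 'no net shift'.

Q₀ = 4.9083e-05 vs Keq = 0.343 ⇒ Q<K, forward
Step 1:
                  M         E         C
  Initial   0.09806   0.05986   0.05088
  Change   -0.08089   0.08089    0.1213
  Equil     0.01717    0.1407    0.1722
  solve Keq expr → x = 0.04044; check Q = 0.343
Then change container volume by factor 1.5 (V_new/V_old).
Step 2:
                  M         E         C
  Initial   0.01145   0.09383    0.1148
  Change  -0.004362  0.004362  0.006543
  Equil    0.007087   0.09819    0.1213
  solve Keq expr → x = 0.002181; check Q = 0.343

Direction: forward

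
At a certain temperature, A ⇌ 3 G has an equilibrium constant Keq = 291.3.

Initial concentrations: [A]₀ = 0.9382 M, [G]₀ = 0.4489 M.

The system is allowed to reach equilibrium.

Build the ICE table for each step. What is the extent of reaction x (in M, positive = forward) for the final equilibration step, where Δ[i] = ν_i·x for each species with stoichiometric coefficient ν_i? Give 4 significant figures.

x = 0.8466 M

Q₀ = 0.09642 vs Keq = 291.3 ⇒ Q<K, forward
Step 1:
                   A          G
  init        0.9382     0.4489
  Δ          -0.8466       2.54
  eq         0.09163      2.989
  solve Keq expr → x = 0.8466; check Q = 291.3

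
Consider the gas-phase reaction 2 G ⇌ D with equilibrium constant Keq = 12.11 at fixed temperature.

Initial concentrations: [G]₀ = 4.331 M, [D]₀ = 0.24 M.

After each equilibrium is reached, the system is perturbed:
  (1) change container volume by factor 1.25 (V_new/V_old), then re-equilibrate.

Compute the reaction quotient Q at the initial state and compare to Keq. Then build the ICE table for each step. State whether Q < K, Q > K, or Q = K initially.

Q₀ = 0.01279; Q < K (proceeds forward)

Q₀ = 0.01279 vs Keq = 12.11 ⇒ Q<K, forward
Step 1:
                   G          D
  init         4.331       0.24
  Δ           -3.905      1.953
  eq          0.4255      2.193
  solve Keq expr → x = 1.953; check Q = 12.11
Then change container volume by factor 1.25 (V_new/V_old).
Step 2:
                   G          D
  init        0.3404      1.754
  Δ          0.03811   -0.01905
  eq          0.3785      1.735
  solve Keq expr → x = -0.01905; check Q = 12.11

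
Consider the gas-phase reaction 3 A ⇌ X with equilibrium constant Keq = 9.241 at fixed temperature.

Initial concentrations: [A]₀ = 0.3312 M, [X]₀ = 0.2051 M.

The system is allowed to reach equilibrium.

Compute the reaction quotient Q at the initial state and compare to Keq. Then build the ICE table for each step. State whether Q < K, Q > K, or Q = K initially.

Q₀ = 5.645; Q < K (proceeds forward)

Q₀ = 5.645 vs Keq = 9.241 ⇒ Q<K, forward
Step 1:
                   A          X
  init        0.3312     0.2051
  Δ         -0.04367    0.01456
  eq          0.2875     0.2197
  solve Keq expr → x = 0.01456; check Q = 9.241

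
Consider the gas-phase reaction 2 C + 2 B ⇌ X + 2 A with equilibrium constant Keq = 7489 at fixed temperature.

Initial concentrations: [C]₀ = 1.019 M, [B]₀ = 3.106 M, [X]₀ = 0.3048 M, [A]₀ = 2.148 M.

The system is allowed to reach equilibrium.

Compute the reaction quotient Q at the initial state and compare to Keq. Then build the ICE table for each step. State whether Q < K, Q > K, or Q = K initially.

Q₀ = 0.1404 vs Keq = 7489 ⇒ Q<K, forward
Step 1:
                    C           B           X           A
  I             1.019       3.106      0.3048       2.148
  C            -1.003      -1.003      0.5017       1.003
  E           0.01555       2.103      0.8065       3.151
  solve Keq expr → x = 0.5017; check Q = 7489

Q₀ = 0.1404; Q < K (proceeds forward)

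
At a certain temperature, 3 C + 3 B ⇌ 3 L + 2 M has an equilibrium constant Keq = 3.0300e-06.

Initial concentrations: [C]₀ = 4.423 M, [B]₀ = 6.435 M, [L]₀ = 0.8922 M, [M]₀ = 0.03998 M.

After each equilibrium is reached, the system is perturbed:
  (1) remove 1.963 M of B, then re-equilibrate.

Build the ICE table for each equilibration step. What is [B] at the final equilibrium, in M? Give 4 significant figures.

Q₀ = 4.9235e-08 vs Keq = 3.0300e-06 ⇒ Q<K, forward
Step 1:
                  C         B         L         M
  init        4.423     6.435    0.8922   0.03998
  Δ          -0.231    -0.231     0.231     0.154
  eq          4.192     6.204     1.123     0.194
  solve Keq expr → x = 0.07699; check Q = 3.0300e-06
Then remove 1.963 M of B.
Step 2:
                  C         B         L         M
  init        4.192     4.241     1.123     0.194
  Δ         0.09165   0.09165  -0.09165   -0.0611
  eq          4.284     4.333     1.032    0.1329
  solve Keq expr → x = -0.03055; check Q = 3.0300e-06

[B]_eq = 4.333 M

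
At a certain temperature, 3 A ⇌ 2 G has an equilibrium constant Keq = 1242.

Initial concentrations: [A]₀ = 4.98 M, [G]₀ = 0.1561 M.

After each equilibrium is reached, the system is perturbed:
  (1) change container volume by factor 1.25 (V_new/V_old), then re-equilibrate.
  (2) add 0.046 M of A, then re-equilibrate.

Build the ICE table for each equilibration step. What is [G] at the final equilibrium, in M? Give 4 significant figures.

[G]_eq = 2.692 M

Q₀ = 1.9730e-04 vs Keq = 1242 ⇒ Q<K, forward
Step 1:
                  A         G
  init         4.98    0.1561
  Δ          -4.772     3.181
  eq         0.2078     3.338
  solve Keq expr → x = 1.591; check Q = 1242
Then change container volume by factor 1.25 (V_new/V_old).
Step 2:
                  A         G
  init       0.1662      2.67
  Δ         0.01246 -0.008309
  eq         0.1787     2.662
  solve Keq expr → x = -0.004154; check Q = 1242
Then add 0.046 M of A.
Step 3:
                  A         G
  init       0.2247     2.662
  Δ        -0.04467   0.02978
  eq           0.18     2.692
  solve Keq expr → x = 0.01489; check Q = 1242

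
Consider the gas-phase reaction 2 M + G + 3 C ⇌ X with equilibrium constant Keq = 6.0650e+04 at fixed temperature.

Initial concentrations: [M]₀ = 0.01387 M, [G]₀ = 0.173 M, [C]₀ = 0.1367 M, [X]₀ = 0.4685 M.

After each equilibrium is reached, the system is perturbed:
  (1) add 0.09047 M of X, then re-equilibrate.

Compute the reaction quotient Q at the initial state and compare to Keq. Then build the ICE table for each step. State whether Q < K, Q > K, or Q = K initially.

Q₀ = 5.5107e+06; Q > K (proceeds reverse)

Q₀ = 5.5107e+06 vs Keq = 6.0650e+04 ⇒ Q>K, reverse
Step 1:
                    M           G           C           X
  I           0.01387       0.173      0.1367      0.4685
  C           0.04917     0.02459     0.07376    -0.02459
  E           0.06304      0.1976      0.2105      0.4439
  solve Keq expr → x = -0.02459; check Q = 6.0650e+04
Then add 0.09047 M of X.
Step 2:
                    M           G           C           X
  I           0.06304      0.1976      0.2105      0.5344
  C          0.003342    0.001671    0.005013   -0.001671
  E           0.06638      0.1993      0.2155      0.5327
  solve Keq expr → x = -0.001671; check Q = 6.0650e+04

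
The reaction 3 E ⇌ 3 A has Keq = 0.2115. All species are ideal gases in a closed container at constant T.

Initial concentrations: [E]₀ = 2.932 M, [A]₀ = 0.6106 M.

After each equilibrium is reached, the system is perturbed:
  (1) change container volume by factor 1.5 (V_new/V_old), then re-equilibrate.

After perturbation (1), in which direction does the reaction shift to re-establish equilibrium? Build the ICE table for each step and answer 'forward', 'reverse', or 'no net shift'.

Direction: no net shift

Q₀ = 0.009032 vs Keq = 0.2115 ⇒ Q<K, forward
Step 1:
                    E           A
  I             2.932      0.6106
  C           -0.7121      0.7121
  E              2.22       1.323
  solve Keq expr → x = 0.2374; check Q = 0.2115
Then change container volume by factor 1.5 (V_new/V_old).
Step 2:
                    E           A
  I              1.48      0.8818
  C                 0           0
  E              1.48      0.8818
  solve Keq expr → x = 0; check Q = 0.2115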